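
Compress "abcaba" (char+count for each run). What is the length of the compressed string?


Input: abcaba
Runs:
  'a' x 1 => "a1"
  'b' x 1 => "b1"
  'c' x 1 => "c1"
  'a' x 1 => "a1"
  'b' x 1 => "b1"
  'a' x 1 => "a1"
Compressed: "a1b1c1a1b1a1"
Compressed length: 12

12


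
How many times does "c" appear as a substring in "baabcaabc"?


Searching for "c" in "baabcaabc"
Scanning each position:
  Position 0: "b" => no
  Position 1: "a" => no
  Position 2: "a" => no
  Position 3: "b" => no
  Position 4: "c" => MATCH
  Position 5: "a" => no
  Position 6: "a" => no
  Position 7: "b" => no
  Position 8: "c" => MATCH
Total occurrences: 2

2


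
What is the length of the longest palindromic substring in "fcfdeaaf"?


Input: "fcfdeaaf"
Checking substrings for palindromes:
  [0:3] "fcf" (len 3) => palindrome
  [5:7] "aa" (len 2) => palindrome
Longest palindromic substring: "fcf" with length 3

3


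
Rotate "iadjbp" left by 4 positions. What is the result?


Input: "iadjbp", rotate left by 4
First 4 characters: "iadj"
Remaining characters: "bp"
Concatenate remaining + first: "bp" + "iadj" = "bpiadj"

bpiadj


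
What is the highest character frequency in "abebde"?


Input: abebde
Character counts:
  'a': 1
  'b': 2
  'd': 1
  'e': 2
Maximum frequency: 2

2


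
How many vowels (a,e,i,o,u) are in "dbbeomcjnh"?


Input: dbbeomcjnh
Checking each character:
  'd' at position 0: consonant
  'b' at position 1: consonant
  'b' at position 2: consonant
  'e' at position 3: vowel (running total: 1)
  'o' at position 4: vowel (running total: 2)
  'm' at position 5: consonant
  'c' at position 6: consonant
  'j' at position 7: consonant
  'n' at position 8: consonant
  'h' at position 9: consonant
Total vowels: 2

2


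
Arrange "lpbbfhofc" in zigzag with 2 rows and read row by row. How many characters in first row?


Zigzag "lpbbfhofc" into 2 rows:
Placing characters:
  'l' => row 0
  'p' => row 1
  'b' => row 0
  'b' => row 1
  'f' => row 0
  'h' => row 1
  'o' => row 0
  'f' => row 1
  'c' => row 0
Rows:
  Row 0: "lbfoc"
  Row 1: "pbhf"
First row length: 5

5


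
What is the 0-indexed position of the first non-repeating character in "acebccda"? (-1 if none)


Input: acebccda
Character frequencies:
  'a': 2
  'b': 1
  'c': 3
  'd': 1
  'e': 1
Scanning left to right for freq == 1:
  Position 0 ('a'): freq=2, skip
  Position 1 ('c'): freq=3, skip
  Position 2 ('e'): unique! => answer = 2

2


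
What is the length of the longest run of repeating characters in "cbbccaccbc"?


Input: "cbbccaccbc"
Scanning for longest run:
  Position 1 ('b'): new char, reset run to 1
  Position 2 ('b'): continues run of 'b', length=2
  Position 3 ('c'): new char, reset run to 1
  Position 4 ('c'): continues run of 'c', length=2
  Position 5 ('a'): new char, reset run to 1
  Position 6 ('c'): new char, reset run to 1
  Position 7 ('c'): continues run of 'c', length=2
  Position 8 ('b'): new char, reset run to 1
  Position 9 ('c'): new char, reset run to 1
Longest run: 'b' with length 2

2


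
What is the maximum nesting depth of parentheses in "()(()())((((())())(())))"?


Input: "()(()())((((())())(())))"
Tracking depth:
  Position 0 '(': depth becomes 1
  Position 1 ')': depth becomes 0
  Position 2 '(': depth becomes 1
  Position 3 '(': depth becomes 2
  Position 4 ')': depth becomes 1
  Position 5 '(': depth becomes 2
  Position 6 ')': depth becomes 1
  Position 7 ')': depth becomes 0
  Position 8 '(': depth becomes 1
  Position 9 '(': depth becomes 2
  Position 10 '(': depth becomes 3
  Position 11 '(': depth becomes 4
  Position 12 '(': depth becomes 5
  Position 13 ')': depth becomes 4
  Position 14 ')': depth becomes 3
  Position 15 '(': depth becomes 4
  Position 16 ')': depth becomes 3
  Position 17 ')': depth becomes 2
  Position 18 '(': depth becomes 3
  Position 19 '(': depth becomes 4
  Position 20 ')': depth becomes 3
  Position 21 ')': depth becomes 2
  Position 22 ')': depth becomes 1
  Position 23 ')': depth becomes 0
Maximum depth reached: 5

5


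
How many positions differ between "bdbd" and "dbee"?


Comparing "bdbd" and "dbee" position by position:
  Position 0: 'b' vs 'd' => DIFFER
  Position 1: 'd' vs 'b' => DIFFER
  Position 2: 'b' vs 'e' => DIFFER
  Position 3: 'd' vs 'e' => DIFFER
Positions that differ: 4

4


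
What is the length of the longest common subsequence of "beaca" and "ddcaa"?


LCS of "beaca" and "ddcaa"
DP table:
           d    d    c    a    a
      0    0    0    0    0    0
  b   0    0    0    0    0    0
  e   0    0    0    0    0    0
  a   0    0    0    0    1    1
  c   0    0    0    1    1    1
  a   0    0    0    1    2    2
LCS length = dp[5][5] = 2

2


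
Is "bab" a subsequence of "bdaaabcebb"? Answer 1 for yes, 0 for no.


Check if "bab" is a subsequence of "bdaaabcebb"
Greedy scan:
  Position 0 ('b'): matches sub[0] = 'b'
  Position 1 ('d'): no match needed
  Position 2 ('a'): matches sub[1] = 'a'
  Position 3 ('a'): no match needed
  Position 4 ('a'): no match needed
  Position 5 ('b'): matches sub[2] = 'b'
  Position 6 ('c'): no match needed
  Position 7 ('e'): no match needed
  Position 8 ('b'): no match needed
  Position 9 ('b'): no match needed
All 3 characters matched => is a subsequence

1


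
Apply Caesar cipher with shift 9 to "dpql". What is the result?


Caesar cipher: shift "dpql" by 9
  'd' (pos 3) + 9 = pos 12 = 'm'
  'p' (pos 15) + 9 = pos 24 = 'y'
  'q' (pos 16) + 9 = pos 25 = 'z'
  'l' (pos 11) + 9 = pos 20 = 'u'
Result: myzu

myzu


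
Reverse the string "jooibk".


Input: jooibk
Reading characters right to left:
  Position 5: 'k'
  Position 4: 'b'
  Position 3: 'i'
  Position 2: 'o'
  Position 1: 'o'
  Position 0: 'j'
Reversed: kbiooj

kbiooj


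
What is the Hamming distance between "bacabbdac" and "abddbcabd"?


Comparing "bacabbdac" and "abddbcabd" position by position:
  Position 0: 'b' vs 'a' => differ
  Position 1: 'a' vs 'b' => differ
  Position 2: 'c' vs 'd' => differ
  Position 3: 'a' vs 'd' => differ
  Position 4: 'b' vs 'b' => same
  Position 5: 'b' vs 'c' => differ
  Position 6: 'd' vs 'a' => differ
  Position 7: 'a' vs 'b' => differ
  Position 8: 'c' vs 'd' => differ
Total differences (Hamming distance): 8

8


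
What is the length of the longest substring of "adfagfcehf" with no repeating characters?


Input: "adfagfcehf"
Sliding window (track last position of each char):
  Position 0 ('a'): window [0,0] length 1 -- new best
  Position 1 ('d'): window [0,1] length 2 -- new best
  Position 2 ('f'): window [0,2] length 3 -- new best
  Position 3 ('a'): repeat (last at 0), move window start to 1
  Position 3 ('a'): window [1,3] length 3
  Position 4 ('g'): window [1,4] length 4 -- new best
  Position 5 ('f'): repeat (last at 2), move window start to 3
  Position 5 ('f'): window [3,5] length 3
  Position 6 ('c'): window [3,6] length 4
  Position 7 ('e'): window [3,7] length 5 -- new best
  Position 8 ('h'): window [3,8] length 6 -- new best
  Position 9 ('f'): repeat (last at 5), move window start to 6
  Position 9 ('f'): window [6,9] length 4
Longest substring with no repeats: "agfceh" with length 6

6


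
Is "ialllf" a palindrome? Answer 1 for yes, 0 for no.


Input: ialllf
Reversed: flllai
  Compare pos 0 ('i') with pos 5 ('f'): MISMATCH
  Compare pos 1 ('a') with pos 4 ('l'): MISMATCH
  Compare pos 2 ('l') with pos 3 ('l'): match
Result: not a palindrome

0


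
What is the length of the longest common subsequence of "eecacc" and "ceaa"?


LCS of "eecacc" and "ceaa"
DP table:
           c    e    a    a
      0    0    0    0    0
  e   0    0    1    1    1
  e   0    0    1    1    1
  c   0    1    1    1    1
  a   0    1    1    2    2
  c   0    1    1    2    2
  c   0    1    1    2    2
LCS length = dp[6][4] = 2

2


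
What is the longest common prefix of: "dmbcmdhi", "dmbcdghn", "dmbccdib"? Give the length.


Words: dmbcmdhi, dmbcdghn, dmbccdib
  Position 0: all 'd' => match
  Position 1: all 'm' => match
  Position 2: all 'b' => match
  Position 3: all 'c' => match
  Position 4: ('m', 'd', 'c') => mismatch, stop
LCP = "dmbc" (length 4)

4


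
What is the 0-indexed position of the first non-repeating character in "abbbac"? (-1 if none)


Input: abbbac
Character frequencies:
  'a': 2
  'b': 3
  'c': 1
Scanning left to right for freq == 1:
  Position 0 ('a'): freq=2, skip
  Position 1 ('b'): freq=3, skip
  Position 2 ('b'): freq=3, skip
  Position 3 ('b'): freq=3, skip
  Position 4 ('a'): freq=2, skip
  Position 5 ('c'): unique! => answer = 5

5


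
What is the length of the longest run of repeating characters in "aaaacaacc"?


Input: "aaaacaacc"
Scanning for longest run:
  Position 1 ('a'): continues run of 'a', length=2
  Position 2 ('a'): continues run of 'a', length=3
  Position 3 ('a'): continues run of 'a', length=4
  Position 4 ('c'): new char, reset run to 1
  Position 5 ('a'): new char, reset run to 1
  Position 6 ('a'): continues run of 'a', length=2
  Position 7 ('c'): new char, reset run to 1
  Position 8 ('c'): continues run of 'c', length=2
Longest run: 'a' with length 4

4


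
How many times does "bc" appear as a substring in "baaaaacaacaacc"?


Searching for "bc" in "baaaaacaacaacc"
Scanning each position:
  Position 0: "ba" => no
  Position 1: "aa" => no
  Position 2: "aa" => no
  Position 3: "aa" => no
  Position 4: "aa" => no
  Position 5: "ac" => no
  Position 6: "ca" => no
  Position 7: "aa" => no
  Position 8: "ac" => no
  Position 9: "ca" => no
  Position 10: "aa" => no
  Position 11: "ac" => no
  Position 12: "cc" => no
Total occurrences: 0

0


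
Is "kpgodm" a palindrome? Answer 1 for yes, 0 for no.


Input: kpgodm
Reversed: mdogpk
  Compare pos 0 ('k') with pos 5 ('m'): MISMATCH
  Compare pos 1 ('p') with pos 4 ('d'): MISMATCH
  Compare pos 2 ('g') with pos 3 ('o'): MISMATCH
Result: not a palindrome

0


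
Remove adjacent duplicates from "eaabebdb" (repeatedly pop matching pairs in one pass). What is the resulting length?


Input: eaabebdb
Stack-based adjacent duplicate removal:
  Read 'e': push. Stack: e
  Read 'a': push. Stack: ea
  Read 'a': matches stack top 'a' => pop. Stack: e
  Read 'b': push. Stack: eb
  Read 'e': push. Stack: ebe
  Read 'b': push. Stack: ebeb
  Read 'd': push. Stack: ebebd
  Read 'b': push. Stack: ebebdb
Final stack: "ebebdb" (length 6)

6


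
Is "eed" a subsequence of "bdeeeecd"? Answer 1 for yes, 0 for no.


Check if "eed" is a subsequence of "bdeeeecd"
Greedy scan:
  Position 0 ('b'): no match needed
  Position 1 ('d'): no match needed
  Position 2 ('e'): matches sub[0] = 'e'
  Position 3 ('e'): matches sub[1] = 'e'
  Position 4 ('e'): no match needed
  Position 5 ('e'): no match needed
  Position 6 ('c'): no match needed
  Position 7 ('d'): matches sub[2] = 'd'
All 3 characters matched => is a subsequence

1


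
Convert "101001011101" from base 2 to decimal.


Input: "101001011101" in base 2
Positional expansion:
  Digit '1' (value 1) x 2^11 = 2048
  Digit '0' (value 0) x 2^10 = 0
  Digit '1' (value 1) x 2^9 = 512
  Digit '0' (value 0) x 2^8 = 0
  Digit '0' (value 0) x 2^7 = 0
  Digit '1' (value 1) x 2^6 = 64
  Digit '0' (value 0) x 2^5 = 0
  Digit '1' (value 1) x 2^4 = 16
  Digit '1' (value 1) x 2^3 = 8
  Digit '1' (value 1) x 2^2 = 4
  Digit '0' (value 0) x 2^1 = 0
  Digit '1' (value 1) x 2^0 = 1
Sum = 2653

2653


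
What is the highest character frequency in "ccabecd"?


Input: ccabecd
Character counts:
  'a': 1
  'b': 1
  'c': 3
  'd': 1
  'e': 1
Maximum frequency: 3

3


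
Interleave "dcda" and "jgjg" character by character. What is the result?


Interleaving "dcda" and "jgjg":
  Position 0: 'd' from first, 'j' from second => "dj"
  Position 1: 'c' from first, 'g' from second => "cg"
  Position 2: 'd' from first, 'j' from second => "dj"
  Position 3: 'a' from first, 'g' from second => "ag"
Result: djcgdjag

djcgdjag


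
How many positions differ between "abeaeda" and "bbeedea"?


Comparing "abeaeda" and "bbeedea" position by position:
  Position 0: 'a' vs 'b' => DIFFER
  Position 1: 'b' vs 'b' => same
  Position 2: 'e' vs 'e' => same
  Position 3: 'a' vs 'e' => DIFFER
  Position 4: 'e' vs 'd' => DIFFER
  Position 5: 'd' vs 'e' => DIFFER
  Position 6: 'a' vs 'a' => same
Positions that differ: 4

4


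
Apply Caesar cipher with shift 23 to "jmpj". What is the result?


Caesar cipher: shift "jmpj" by 23
  'j' (pos 9) + 23 = pos 6 = 'g'
  'm' (pos 12) + 23 = pos 9 = 'j'
  'p' (pos 15) + 23 = pos 12 = 'm'
  'j' (pos 9) + 23 = pos 6 = 'g'
Result: gjmg

gjmg


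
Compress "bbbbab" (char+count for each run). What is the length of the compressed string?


Input: bbbbab
Runs:
  'b' x 4 => "b4"
  'a' x 1 => "a1"
  'b' x 1 => "b1"
Compressed: "b4a1b1"
Compressed length: 6

6


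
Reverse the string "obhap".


Input: obhap
Reading characters right to left:
  Position 4: 'p'
  Position 3: 'a'
  Position 2: 'h'
  Position 1: 'b'
  Position 0: 'o'
Reversed: pahbo

pahbo


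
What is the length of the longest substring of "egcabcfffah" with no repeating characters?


Input: "egcabcfffah"
Sliding window (track last position of each char):
  Position 0 ('e'): window [0,0] length 1 -- new best
  Position 1 ('g'): window [0,1] length 2 -- new best
  Position 2 ('c'): window [0,2] length 3 -- new best
  Position 3 ('a'): window [0,3] length 4 -- new best
  Position 4 ('b'): window [0,4] length 5 -- new best
  Position 5 ('c'): repeat (last at 2), move window start to 3
  Position 5 ('c'): window [3,5] length 3
  Position 6 ('f'): window [3,6] length 4
  Position 7 ('f'): repeat (last at 6), move window start to 7
  Position 7 ('f'): window [7,7] length 1
  Position 8 ('f'): repeat (last at 7), move window start to 8
  Position 8 ('f'): window [8,8] length 1
  Position 9 ('a'): window [8,9] length 2
  Position 10 ('h'): window [8,10] length 3
Longest substring with no repeats: "egcab" with length 5

5


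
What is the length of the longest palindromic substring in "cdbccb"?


Input: "cdbccb"
Checking substrings for palindromes:
  [2:6] "bccb" (len 4) => palindrome
  [3:5] "cc" (len 2) => palindrome
Longest palindromic substring: "bccb" with length 4

4


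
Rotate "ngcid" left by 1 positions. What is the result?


Input: "ngcid", rotate left by 1
First 1 characters: "n"
Remaining characters: "gcid"
Concatenate remaining + first: "gcid" + "n" = "gcidn"

gcidn


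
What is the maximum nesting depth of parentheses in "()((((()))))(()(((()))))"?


Input: "()((((()))))(()(((()))))"
Tracking depth:
  Position 0 '(': depth becomes 1
  Position 1 ')': depth becomes 0
  Position 2 '(': depth becomes 1
  Position 3 '(': depth becomes 2
  Position 4 '(': depth becomes 3
  Position 5 '(': depth becomes 4
  Position 6 '(': depth becomes 5
  Position 7 ')': depth becomes 4
  Position 8 ')': depth becomes 3
  Position 9 ')': depth becomes 2
  Position 10 ')': depth becomes 1
  Position 11 ')': depth becomes 0
  Position 12 '(': depth becomes 1
  Position 13 '(': depth becomes 2
  Position 14 ')': depth becomes 1
  Position 15 '(': depth becomes 2
  Position 16 '(': depth becomes 3
  Position 17 '(': depth becomes 4
  Position 18 '(': depth becomes 5
  Position 19 ')': depth becomes 4
  Position 20 ')': depth becomes 3
  Position 21 ')': depth becomes 2
  Position 22 ')': depth becomes 1
  Position 23 ')': depth becomes 0
Maximum depth reached: 5

5


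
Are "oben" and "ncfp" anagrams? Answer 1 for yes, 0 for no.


Strings: "oben", "ncfp"
Sorted first:  beno
Sorted second: cfnp
Differ at position 0: 'b' vs 'c' => not anagrams

0


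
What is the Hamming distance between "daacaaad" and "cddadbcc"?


Comparing "daacaaad" and "cddadbcc" position by position:
  Position 0: 'd' vs 'c' => differ
  Position 1: 'a' vs 'd' => differ
  Position 2: 'a' vs 'd' => differ
  Position 3: 'c' vs 'a' => differ
  Position 4: 'a' vs 'd' => differ
  Position 5: 'a' vs 'b' => differ
  Position 6: 'a' vs 'c' => differ
  Position 7: 'd' vs 'c' => differ
Total differences (Hamming distance): 8

8


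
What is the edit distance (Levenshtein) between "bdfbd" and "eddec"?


Computing edit distance: "bdfbd" -> "eddec"
DP table:
           e    d    d    e    c
      0    1    2    3    4    5
  b   1    1    2    3    4    5
  d   2    2    1    2    3    4
  f   3    3    2    2    3    4
  b   4    4    3    3    3    4
  d   5    5    4    3    4    4
Edit distance = dp[5][5] = 4

4


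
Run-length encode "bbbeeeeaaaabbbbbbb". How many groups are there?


Input: bbbeeeeaaaabbbbbbb
Scanning for consecutive runs:
  Group 1: 'b' x 3 (positions 0-2)
  Group 2: 'e' x 4 (positions 3-6)
  Group 3: 'a' x 4 (positions 7-10)
  Group 4: 'b' x 7 (positions 11-17)
Total groups: 4

4


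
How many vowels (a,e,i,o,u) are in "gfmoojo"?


Input: gfmoojo
Checking each character:
  'g' at position 0: consonant
  'f' at position 1: consonant
  'm' at position 2: consonant
  'o' at position 3: vowel (running total: 1)
  'o' at position 4: vowel (running total: 2)
  'j' at position 5: consonant
  'o' at position 6: vowel (running total: 3)
Total vowels: 3

3


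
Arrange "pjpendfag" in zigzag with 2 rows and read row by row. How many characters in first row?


Zigzag "pjpendfag" into 2 rows:
Placing characters:
  'p' => row 0
  'j' => row 1
  'p' => row 0
  'e' => row 1
  'n' => row 0
  'd' => row 1
  'f' => row 0
  'a' => row 1
  'g' => row 0
Rows:
  Row 0: "ppnfg"
  Row 1: "jeda"
First row length: 5

5


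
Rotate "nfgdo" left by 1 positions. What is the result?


Input: "nfgdo", rotate left by 1
First 1 characters: "n"
Remaining characters: "fgdo"
Concatenate remaining + first: "fgdo" + "n" = "fgdon"

fgdon


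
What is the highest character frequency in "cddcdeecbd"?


Input: cddcdeecbd
Character counts:
  'b': 1
  'c': 3
  'd': 4
  'e': 2
Maximum frequency: 4

4


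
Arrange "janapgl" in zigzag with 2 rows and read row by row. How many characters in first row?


Zigzag "janapgl" into 2 rows:
Placing characters:
  'j' => row 0
  'a' => row 1
  'n' => row 0
  'a' => row 1
  'p' => row 0
  'g' => row 1
  'l' => row 0
Rows:
  Row 0: "jnpl"
  Row 1: "aag"
First row length: 4

4


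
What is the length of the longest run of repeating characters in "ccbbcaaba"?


Input: "ccbbcaaba"
Scanning for longest run:
  Position 1 ('c'): continues run of 'c', length=2
  Position 2 ('b'): new char, reset run to 1
  Position 3 ('b'): continues run of 'b', length=2
  Position 4 ('c'): new char, reset run to 1
  Position 5 ('a'): new char, reset run to 1
  Position 6 ('a'): continues run of 'a', length=2
  Position 7 ('b'): new char, reset run to 1
  Position 8 ('a'): new char, reset run to 1
Longest run: 'c' with length 2

2


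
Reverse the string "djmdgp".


Input: djmdgp
Reading characters right to left:
  Position 5: 'p'
  Position 4: 'g'
  Position 3: 'd'
  Position 2: 'm'
  Position 1: 'j'
  Position 0: 'd'
Reversed: pgdmjd

pgdmjd


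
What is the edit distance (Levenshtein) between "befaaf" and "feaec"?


Computing edit distance: "befaaf" -> "feaec"
DP table:
           f    e    a    e    c
      0    1    2    3    4    5
  b   1    1    2    3    4    5
  e   2    2    1    2    3    4
  f   3    2    2    2    3    4
  a   4    3    3    2    3    4
  a   5    4    4    3    3    4
  f   6    5    5    4    4    4
Edit distance = dp[6][5] = 4

4


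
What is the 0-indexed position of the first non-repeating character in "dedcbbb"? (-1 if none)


Input: dedcbbb
Character frequencies:
  'b': 3
  'c': 1
  'd': 2
  'e': 1
Scanning left to right for freq == 1:
  Position 0 ('d'): freq=2, skip
  Position 1 ('e'): unique! => answer = 1

1


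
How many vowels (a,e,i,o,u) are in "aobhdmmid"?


Input: aobhdmmid
Checking each character:
  'a' at position 0: vowel (running total: 1)
  'o' at position 1: vowel (running total: 2)
  'b' at position 2: consonant
  'h' at position 3: consonant
  'd' at position 4: consonant
  'm' at position 5: consonant
  'm' at position 6: consonant
  'i' at position 7: vowel (running total: 3)
  'd' at position 8: consonant
Total vowels: 3

3


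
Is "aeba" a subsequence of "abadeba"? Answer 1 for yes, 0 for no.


Check if "aeba" is a subsequence of "abadeba"
Greedy scan:
  Position 0 ('a'): matches sub[0] = 'a'
  Position 1 ('b'): no match needed
  Position 2 ('a'): no match needed
  Position 3 ('d'): no match needed
  Position 4 ('e'): matches sub[1] = 'e'
  Position 5 ('b'): matches sub[2] = 'b'
  Position 6 ('a'): matches sub[3] = 'a'
All 4 characters matched => is a subsequence

1


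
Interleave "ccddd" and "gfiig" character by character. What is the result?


Interleaving "ccddd" and "gfiig":
  Position 0: 'c' from first, 'g' from second => "cg"
  Position 1: 'c' from first, 'f' from second => "cf"
  Position 2: 'd' from first, 'i' from second => "di"
  Position 3: 'd' from first, 'i' from second => "di"
  Position 4: 'd' from first, 'g' from second => "dg"
Result: cgcfdididg

cgcfdididg


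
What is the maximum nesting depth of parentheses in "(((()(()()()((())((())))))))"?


Input: "(((()(()()()((())((())))))))"
Tracking depth:
  Position 0 '(': depth becomes 1
  Position 1 '(': depth becomes 2
  Position 2 '(': depth becomes 3
  Position 3 '(': depth becomes 4
  Position 4 ')': depth becomes 3
  Position 5 '(': depth becomes 4
  Position 6 '(': depth becomes 5
  Position 7 ')': depth becomes 4
  Position 8 '(': depth becomes 5
  Position 9 ')': depth becomes 4
  Position 10 '(': depth becomes 5
  Position 11 ')': depth becomes 4
  Position 12 '(': depth becomes 5
  Position 13 '(': depth becomes 6
  Position 14 '(': depth becomes 7
  Position 15 ')': depth becomes 6
  Position 16 ')': depth becomes 5
  Position 17 '(': depth becomes 6
  Position 18 '(': depth becomes 7
  Position 19 '(': depth becomes 8
  Position 20 ')': depth becomes 7
  Position 21 ')': depth becomes 6
  Position 22 ')': depth becomes 5
  Position 23 ')': depth becomes 4
  Position 24 ')': depth becomes 3
  Position 25 ')': depth becomes 2
  Position 26 ')': depth becomes 1
  Position 27 ')': depth becomes 0
Maximum depth reached: 8

8


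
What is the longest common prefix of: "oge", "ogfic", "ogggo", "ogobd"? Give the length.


Words: oge, ogfic, ogggo, ogobd
  Position 0: all 'o' => match
  Position 1: all 'g' => match
  Position 2: ('e', 'f', 'g', 'o') => mismatch, stop
LCP = "og" (length 2)

2


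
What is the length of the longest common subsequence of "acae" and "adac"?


LCS of "acae" and "adac"
DP table:
           a    d    a    c
      0    0    0    0    0
  a   0    1    1    1    1
  c   0    1    1    1    2
  a   0    1    1    2    2
  e   0    1    1    2    2
LCS length = dp[4][4] = 2

2


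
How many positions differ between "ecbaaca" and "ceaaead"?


Comparing "ecbaaca" and "ceaaead" position by position:
  Position 0: 'e' vs 'c' => DIFFER
  Position 1: 'c' vs 'e' => DIFFER
  Position 2: 'b' vs 'a' => DIFFER
  Position 3: 'a' vs 'a' => same
  Position 4: 'a' vs 'e' => DIFFER
  Position 5: 'c' vs 'a' => DIFFER
  Position 6: 'a' vs 'd' => DIFFER
Positions that differ: 6

6


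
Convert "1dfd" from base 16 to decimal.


Input: "1dfd" in base 16
Positional expansion:
  Digit '1' (value 1) x 16^3 = 4096
  Digit 'd' (value 13) x 16^2 = 3328
  Digit 'f' (value 15) x 16^1 = 240
  Digit 'd' (value 13) x 16^0 = 13
Sum = 7677

7677


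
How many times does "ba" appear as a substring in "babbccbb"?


Searching for "ba" in "babbccbb"
Scanning each position:
  Position 0: "ba" => MATCH
  Position 1: "ab" => no
  Position 2: "bb" => no
  Position 3: "bc" => no
  Position 4: "cc" => no
  Position 5: "cb" => no
  Position 6: "bb" => no
Total occurrences: 1

1


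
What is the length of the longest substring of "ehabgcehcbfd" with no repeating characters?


Input: "ehabgcehcbfd"
Sliding window (track last position of each char):
  Position 0 ('e'): window [0,0] length 1 -- new best
  Position 1 ('h'): window [0,1] length 2 -- new best
  Position 2 ('a'): window [0,2] length 3 -- new best
  Position 3 ('b'): window [0,3] length 4 -- new best
  Position 4 ('g'): window [0,4] length 5 -- new best
  Position 5 ('c'): window [0,5] length 6 -- new best
  Position 6 ('e'): repeat (last at 0), move window start to 1
  Position 6 ('e'): window [1,6] length 6
  Position 7 ('h'): repeat (last at 1), move window start to 2
  Position 7 ('h'): window [2,7] length 6
  Position 8 ('c'): repeat (last at 5), move window start to 6
  Position 8 ('c'): window [6,8] length 3
  Position 9 ('b'): window [6,9] length 4
  Position 10 ('f'): window [6,10] length 5
  Position 11 ('d'): window [6,11] length 6
Longest substring with no repeats: "ehabgc" with length 6

6


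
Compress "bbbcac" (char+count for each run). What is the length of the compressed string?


Input: bbbcac
Runs:
  'b' x 3 => "b3"
  'c' x 1 => "c1"
  'a' x 1 => "a1"
  'c' x 1 => "c1"
Compressed: "b3c1a1c1"
Compressed length: 8

8


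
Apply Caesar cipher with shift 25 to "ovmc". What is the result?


Caesar cipher: shift "ovmc" by 25
  'o' (pos 14) + 25 = pos 13 = 'n'
  'v' (pos 21) + 25 = pos 20 = 'u'
  'm' (pos 12) + 25 = pos 11 = 'l'
  'c' (pos 2) + 25 = pos 1 = 'b'
Result: nulb

nulb


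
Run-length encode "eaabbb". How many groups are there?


Input: eaabbb
Scanning for consecutive runs:
  Group 1: 'e' x 1 (positions 0-0)
  Group 2: 'a' x 2 (positions 1-2)
  Group 3: 'b' x 3 (positions 3-5)
Total groups: 3

3


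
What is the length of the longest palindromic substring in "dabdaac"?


Input: "dabdaac"
Checking substrings for palindromes:
  [4:6] "aa" (len 2) => palindrome
Longest palindromic substring: "aa" with length 2

2


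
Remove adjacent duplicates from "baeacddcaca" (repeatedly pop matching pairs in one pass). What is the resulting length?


Input: baeacddcaca
Stack-based adjacent duplicate removal:
  Read 'b': push. Stack: b
  Read 'a': push. Stack: ba
  Read 'e': push. Stack: bae
  Read 'a': push. Stack: baea
  Read 'c': push. Stack: baeac
  Read 'd': push. Stack: baeacd
  Read 'd': matches stack top 'd' => pop. Stack: baeac
  Read 'c': matches stack top 'c' => pop. Stack: baea
  Read 'a': matches stack top 'a' => pop. Stack: bae
  Read 'c': push. Stack: baec
  Read 'a': push. Stack: baeca
Final stack: "baeca" (length 5)

5


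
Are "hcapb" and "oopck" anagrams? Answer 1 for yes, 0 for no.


Strings: "hcapb", "oopck"
Sorted first:  abchp
Sorted second: ckoop
Differ at position 0: 'a' vs 'c' => not anagrams

0


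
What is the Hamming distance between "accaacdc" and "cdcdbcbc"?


Comparing "accaacdc" and "cdcdbcbc" position by position:
  Position 0: 'a' vs 'c' => differ
  Position 1: 'c' vs 'd' => differ
  Position 2: 'c' vs 'c' => same
  Position 3: 'a' vs 'd' => differ
  Position 4: 'a' vs 'b' => differ
  Position 5: 'c' vs 'c' => same
  Position 6: 'd' vs 'b' => differ
  Position 7: 'c' vs 'c' => same
Total differences (Hamming distance): 5

5


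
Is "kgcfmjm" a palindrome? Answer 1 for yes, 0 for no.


Input: kgcfmjm
Reversed: mjmfcgk
  Compare pos 0 ('k') with pos 6 ('m'): MISMATCH
  Compare pos 1 ('g') with pos 5 ('j'): MISMATCH
  Compare pos 2 ('c') with pos 4 ('m'): MISMATCH
Result: not a palindrome

0


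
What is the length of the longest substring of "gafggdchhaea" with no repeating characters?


Input: "gafggdchhaea"
Sliding window (track last position of each char):
  Position 0 ('g'): window [0,0] length 1 -- new best
  Position 1 ('a'): window [0,1] length 2 -- new best
  Position 2 ('f'): window [0,2] length 3 -- new best
  Position 3 ('g'): repeat (last at 0), move window start to 1
  Position 3 ('g'): window [1,3] length 3
  Position 4 ('g'): repeat (last at 3), move window start to 4
  Position 4 ('g'): window [4,4] length 1
  Position 5 ('d'): window [4,5] length 2
  Position 6 ('c'): window [4,6] length 3
  Position 7 ('h'): window [4,7] length 4 -- new best
  Position 8 ('h'): repeat (last at 7), move window start to 8
  Position 8 ('h'): window [8,8] length 1
  Position 9 ('a'): window [8,9] length 2
  Position 10 ('e'): window [8,10] length 3
  Position 11 ('a'): repeat (last at 9), move window start to 10
  Position 11 ('a'): window [10,11] length 2
Longest substring with no repeats: "gdch" with length 4

4


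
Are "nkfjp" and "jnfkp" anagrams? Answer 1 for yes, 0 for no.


Strings: "nkfjp", "jnfkp"
Sorted first:  fjknp
Sorted second: fjknp
Sorted forms match => anagrams

1


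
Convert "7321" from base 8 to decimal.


Input: "7321" in base 8
Positional expansion:
  Digit '7' (value 7) x 8^3 = 3584
  Digit '3' (value 3) x 8^2 = 192
  Digit '2' (value 2) x 8^1 = 16
  Digit '1' (value 1) x 8^0 = 1
Sum = 3793

3793


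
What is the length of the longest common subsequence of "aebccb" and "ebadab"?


LCS of "aebccb" and "ebadab"
DP table:
           e    b    a    d    a    b
      0    0    0    0    0    0    0
  a   0    0    0    1    1    1    1
  e   0    1    1    1    1    1    1
  b   0    1    2    2    2    2    2
  c   0    1    2    2    2    2    2
  c   0    1    2    2    2    2    2
  b   0    1    2    2    2    2    3
LCS length = dp[6][6] = 3

3


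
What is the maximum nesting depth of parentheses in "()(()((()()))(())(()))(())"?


Input: "()(()((()()))(())(()))(())"
Tracking depth:
  Position 0 '(': depth becomes 1
  Position 1 ')': depth becomes 0
  Position 2 '(': depth becomes 1
  Position 3 '(': depth becomes 2
  Position 4 ')': depth becomes 1
  Position 5 '(': depth becomes 2
  Position 6 '(': depth becomes 3
  Position 7 '(': depth becomes 4
  Position 8 ')': depth becomes 3
  Position 9 '(': depth becomes 4
  Position 10 ')': depth becomes 3
  Position 11 ')': depth becomes 2
  Position 12 ')': depth becomes 1
  Position 13 '(': depth becomes 2
  Position 14 '(': depth becomes 3
  Position 15 ')': depth becomes 2
  Position 16 ')': depth becomes 1
  Position 17 '(': depth becomes 2
  Position 18 '(': depth becomes 3
  Position 19 ')': depth becomes 2
  Position 20 ')': depth becomes 1
  Position 21 ')': depth becomes 0
  Position 22 '(': depth becomes 1
  Position 23 '(': depth becomes 2
  Position 24 ')': depth becomes 1
  Position 25 ')': depth becomes 0
Maximum depth reached: 4

4


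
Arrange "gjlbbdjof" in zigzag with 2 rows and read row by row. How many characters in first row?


Zigzag "gjlbbdjof" into 2 rows:
Placing characters:
  'g' => row 0
  'j' => row 1
  'l' => row 0
  'b' => row 1
  'b' => row 0
  'd' => row 1
  'j' => row 0
  'o' => row 1
  'f' => row 0
Rows:
  Row 0: "glbjf"
  Row 1: "jbdo"
First row length: 5

5


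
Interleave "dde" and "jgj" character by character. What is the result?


Interleaving "dde" and "jgj":
  Position 0: 'd' from first, 'j' from second => "dj"
  Position 1: 'd' from first, 'g' from second => "dg"
  Position 2: 'e' from first, 'j' from second => "ej"
Result: djdgej

djdgej


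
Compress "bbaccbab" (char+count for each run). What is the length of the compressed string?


Input: bbaccbab
Runs:
  'b' x 2 => "b2"
  'a' x 1 => "a1"
  'c' x 2 => "c2"
  'b' x 1 => "b1"
  'a' x 1 => "a1"
  'b' x 1 => "b1"
Compressed: "b2a1c2b1a1b1"
Compressed length: 12

12


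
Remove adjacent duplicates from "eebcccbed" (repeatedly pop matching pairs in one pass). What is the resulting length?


Input: eebcccbed
Stack-based adjacent duplicate removal:
  Read 'e': push. Stack: e
  Read 'e': matches stack top 'e' => pop. Stack: (empty)
  Read 'b': push. Stack: b
  Read 'c': push. Stack: bc
  Read 'c': matches stack top 'c' => pop. Stack: b
  Read 'c': push. Stack: bc
  Read 'b': push. Stack: bcb
  Read 'e': push. Stack: bcbe
  Read 'd': push. Stack: bcbed
Final stack: "bcbed" (length 5)

5


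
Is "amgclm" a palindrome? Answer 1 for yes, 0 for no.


Input: amgclm
Reversed: mlcgma
  Compare pos 0 ('a') with pos 5 ('m'): MISMATCH
  Compare pos 1 ('m') with pos 4 ('l'): MISMATCH
  Compare pos 2 ('g') with pos 3 ('c'): MISMATCH
Result: not a palindrome

0


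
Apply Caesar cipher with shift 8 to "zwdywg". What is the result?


Caesar cipher: shift "zwdywg" by 8
  'z' (pos 25) + 8 = pos 7 = 'h'
  'w' (pos 22) + 8 = pos 4 = 'e'
  'd' (pos 3) + 8 = pos 11 = 'l'
  'y' (pos 24) + 8 = pos 6 = 'g'
  'w' (pos 22) + 8 = pos 4 = 'e'
  'g' (pos 6) + 8 = pos 14 = 'o'
Result: helgeo

helgeo


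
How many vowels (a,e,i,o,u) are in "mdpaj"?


Input: mdpaj
Checking each character:
  'm' at position 0: consonant
  'd' at position 1: consonant
  'p' at position 2: consonant
  'a' at position 3: vowel (running total: 1)
  'j' at position 4: consonant
Total vowels: 1

1


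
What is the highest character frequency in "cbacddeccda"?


Input: cbacddeccda
Character counts:
  'a': 2
  'b': 1
  'c': 4
  'd': 3
  'e': 1
Maximum frequency: 4

4


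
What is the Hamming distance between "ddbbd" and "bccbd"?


Comparing "ddbbd" and "bccbd" position by position:
  Position 0: 'd' vs 'b' => differ
  Position 1: 'd' vs 'c' => differ
  Position 2: 'b' vs 'c' => differ
  Position 3: 'b' vs 'b' => same
  Position 4: 'd' vs 'd' => same
Total differences (Hamming distance): 3

3


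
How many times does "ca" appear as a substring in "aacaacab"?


Searching for "ca" in "aacaacab"
Scanning each position:
  Position 0: "aa" => no
  Position 1: "ac" => no
  Position 2: "ca" => MATCH
  Position 3: "aa" => no
  Position 4: "ac" => no
  Position 5: "ca" => MATCH
  Position 6: "ab" => no
Total occurrences: 2

2


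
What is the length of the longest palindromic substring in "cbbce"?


Input: "cbbce"
Checking substrings for palindromes:
  [0:4] "cbbc" (len 4) => palindrome
  [1:3] "bb" (len 2) => palindrome
Longest palindromic substring: "cbbc" with length 4

4


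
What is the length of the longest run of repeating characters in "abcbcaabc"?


Input: "abcbcaabc"
Scanning for longest run:
  Position 1 ('b'): new char, reset run to 1
  Position 2 ('c'): new char, reset run to 1
  Position 3 ('b'): new char, reset run to 1
  Position 4 ('c'): new char, reset run to 1
  Position 5 ('a'): new char, reset run to 1
  Position 6 ('a'): continues run of 'a', length=2
  Position 7 ('b'): new char, reset run to 1
  Position 8 ('c'): new char, reset run to 1
Longest run: 'a' with length 2

2


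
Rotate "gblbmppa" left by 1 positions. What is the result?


Input: "gblbmppa", rotate left by 1
First 1 characters: "g"
Remaining characters: "blbmppa"
Concatenate remaining + first: "blbmppa" + "g" = "blbmppag"

blbmppag


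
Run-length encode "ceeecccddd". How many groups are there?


Input: ceeecccddd
Scanning for consecutive runs:
  Group 1: 'c' x 1 (positions 0-0)
  Group 2: 'e' x 3 (positions 1-3)
  Group 3: 'c' x 3 (positions 4-6)
  Group 4: 'd' x 3 (positions 7-9)
Total groups: 4

4


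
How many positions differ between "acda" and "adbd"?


Comparing "acda" and "adbd" position by position:
  Position 0: 'a' vs 'a' => same
  Position 1: 'c' vs 'd' => DIFFER
  Position 2: 'd' vs 'b' => DIFFER
  Position 3: 'a' vs 'd' => DIFFER
Positions that differ: 3

3


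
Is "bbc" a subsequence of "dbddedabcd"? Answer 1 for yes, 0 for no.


Check if "bbc" is a subsequence of "dbddedabcd"
Greedy scan:
  Position 0 ('d'): no match needed
  Position 1 ('b'): matches sub[0] = 'b'
  Position 2 ('d'): no match needed
  Position 3 ('d'): no match needed
  Position 4 ('e'): no match needed
  Position 5 ('d'): no match needed
  Position 6 ('a'): no match needed
  Position 7 ('b'): matches sub[1] = 'b'
  Position 8 ('c'): matches sub[2] = 'c'
  Position 9 ('d'): no match needed
All 3 characters matched => is a subsequence

1


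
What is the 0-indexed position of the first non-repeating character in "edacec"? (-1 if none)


Input: edacec
Character frequencies:
  'a': 1
  'c': 2
  'd': 1
  'e': 2
Scanning left to right for freq == 1:
  Position 0 ('e'): freq=2, skip
  Position 1 ('d'): unique! => answer = 1

1


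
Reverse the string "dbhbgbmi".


Input: dbhbgbmi
Reading characters right to left:
  Position 7: 'i'
  Position 6: 'm'
  Position 5: 'b'
  Position 4: 'g'
  Position 3: 'b'
  Position 2: 'h'
  Position 1: 'b'
  Position 0: 'd'
Reversed: imbgbhbd

imbgbhbd


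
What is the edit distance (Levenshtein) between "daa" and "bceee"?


Computing edit distance: "daa" -> "bceee"
DP table:
           b    c    e    e    e
      0    1    2    3    4    5
  d   1    1    2    3    4    5
  a   2    2    2    3    4    5
  a   3    3    3    3    4    5
Edit distance = dp[3][5] = 5

5


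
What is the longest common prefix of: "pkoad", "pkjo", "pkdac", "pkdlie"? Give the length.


Words: pkoad, pkjo, pkdac, pkdlie
  Position 0: all 'p' => match
  Position 1: all 'k' => match
  Position 2: ('o', 'j', 'd', 'd') => mismatch, stop
LCP = "pk" (length 2)

2


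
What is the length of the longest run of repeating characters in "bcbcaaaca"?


Input: "bcbcaaaca"
Scanning for longest run:
  Position 1 ('c'): new char, reset run to 1
  Position 2 ('b'): new char, reset run to 1
  Position 3 ('c'): new char, reset run to 1
  Position 4 ('a'): new char, reset run to 1
  Position 5 ('a'): continues run of 'a', length=2
  Position 6 ('a'): continues run of 'a', length=3
  Position 7 ('c'): new char, reset run to 1
  Position 8 ('a'): new char, reset run to 1
Longest run: 'a' with length 3

3


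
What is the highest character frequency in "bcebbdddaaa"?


Input: bcebbdddaaa
Character counts:
  'a': 3
  'b': 3
  'c': 1
  'd': 3
  'e': 1
Maximum frequency: 3

3


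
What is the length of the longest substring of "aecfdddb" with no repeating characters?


Input: "aecfdddb"
Sliding window (track last position of each char):
  Position 0 ('a'): window [0,0] length 1 -- new best
  Position 1 ('e'): window [0,1] length 2 -- new best
  Position 2 ('c'): window [0,2] length 3 -- new best
  Position 3 ('f'): window [0,3] length 4 -- new best
  Position 4 ('d'): window [0,4] length 5 -- new best
  Position 5 ('d'): repeat (last at 4), move window start to 5
  Position 5 ('d'): window [5,5] length 1
  Position 6 ('d'): repeat (last at 5), move window start to 6
  Position 6 ('d'): window [6,6] length 1
  Position 7 ('b'): window [6,7] length 2
Longest substring with no repeats: "aecfd" with length 5

5


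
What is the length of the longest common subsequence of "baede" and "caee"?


LCS of "baede" and "caee"
DP table:
           c    a    e    e
      0    0    0    0    0
  b   0    0    0    0    0
  a   0    0    1    1    1
  e   0    0    1    2    2
  d   0    0    1    2    2
  e   0    0    1    2    3
LCS length = dp[5][4] = 3

3


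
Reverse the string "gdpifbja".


Input: gdpifbja
Reading characters right to left:
  Position 7: 'a'
  Position 6: 'j'
  Position 5: 'b'
  Position 4: 'f'
  Position 3: 'i'
  Position 2: 'p'
  Position 1: 'd'
  Position 0: 'g'
Reversed: ajbfipdg

ajbfipdg


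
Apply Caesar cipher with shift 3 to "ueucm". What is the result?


Caesar cipher: shift "ueucm" by 3
  'u' (pos 20) + 3 = pos 23 = 'x'
  'e' (pos 4) + 3 = pos 7 = 'h'
  'u' (pos 20) + 3 = pos 23 = 'x'
  'c' (pos 2) + 3 = pos 5 = 'f'
  'm' (pos 12) + 3 = pos 15 = 'p'
Result: xhxfp

xhxfp


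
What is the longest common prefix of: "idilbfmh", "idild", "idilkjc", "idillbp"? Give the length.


Words: idilbfmh, idild, idilkjc, idillbp
  Position 0: all 'i' => match
  Position 1: all 'd' => match
  Position 2: all 'i' => match
  Position 3: all 'l' => match
  Position 4: ('b', 'd', 'k', 'l') => mismatch, stop
LCP = "idil" (length 4)

4


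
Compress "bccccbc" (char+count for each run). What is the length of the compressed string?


Input: bccccbc
Runs:
  'b' x 1 => "b1"
  'c' x 4 => "c4"
  'b' x 1 => "b1"
  'c' x 1 => "c1"
Compressed: "b1c4b1c1"
Compressed length: 8

8


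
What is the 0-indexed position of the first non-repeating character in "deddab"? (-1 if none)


Input: deddab
Character frequencies:
  'a': 1
  'b': 1
  'd': 3
  'e': 1
Scanning left to right for freq == 1:
  Position 0 ('d'): freq=3, skip
  Position 1 ('e'): unique! => answer = 1

1


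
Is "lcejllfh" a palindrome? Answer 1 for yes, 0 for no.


Input: lcejllfh
Reversed: hflljecl
  Compare pos 0 ('l') with pos 7 ('h'): MISMATCH
  Compare pos 1 ('c') with pos 6 ('f'): MISMATCH
  Compare pos 2 ('e') with pos 5 ('l'): MISMATCH
  Compare pos 3 ('j') with pos 4 ('l'): MISMATCH
Result: not a palindrome

0
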